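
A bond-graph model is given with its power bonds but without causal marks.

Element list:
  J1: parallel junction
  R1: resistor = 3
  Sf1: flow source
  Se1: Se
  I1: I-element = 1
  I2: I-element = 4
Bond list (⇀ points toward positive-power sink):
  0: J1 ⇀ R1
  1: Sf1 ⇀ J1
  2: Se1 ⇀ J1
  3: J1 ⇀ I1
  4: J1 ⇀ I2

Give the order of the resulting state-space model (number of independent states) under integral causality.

bond 1 |Sf1  (Sf1 (Sf) sets flow on bond)
bond 2 |J1  (Se1 fixes effort; stroke away)
bond 0 |R1  (J1 effort already set via bond 2)
bond 3 |I1  (0-jn J1 has e-setter on 2)
bond 4 |I2  (J1 effort already set via bond 2)

2  (I1, I2 all integral)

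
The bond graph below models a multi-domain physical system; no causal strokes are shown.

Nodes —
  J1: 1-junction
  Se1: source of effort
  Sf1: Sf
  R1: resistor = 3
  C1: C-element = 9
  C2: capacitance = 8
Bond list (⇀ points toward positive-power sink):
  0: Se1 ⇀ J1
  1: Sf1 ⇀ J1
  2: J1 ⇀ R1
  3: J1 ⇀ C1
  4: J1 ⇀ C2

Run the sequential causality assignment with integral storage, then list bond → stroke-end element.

β0 stroke at J1  (Se1: effort source, stroke at far end)
β1 stroke at Sf1  (source Sf1 imposes f)
β2 stroke at J1  (1-jn J1 has f-setter on 1)
β3 stroke at J1  (J1: bond 1 brought flow, rest push out)
β4 stroke at J1  (J1: bond 1 brought flow, rest push out)

#0 →J1
#1 →Sf1
#2 →J1
#3 →J1
#4 →J1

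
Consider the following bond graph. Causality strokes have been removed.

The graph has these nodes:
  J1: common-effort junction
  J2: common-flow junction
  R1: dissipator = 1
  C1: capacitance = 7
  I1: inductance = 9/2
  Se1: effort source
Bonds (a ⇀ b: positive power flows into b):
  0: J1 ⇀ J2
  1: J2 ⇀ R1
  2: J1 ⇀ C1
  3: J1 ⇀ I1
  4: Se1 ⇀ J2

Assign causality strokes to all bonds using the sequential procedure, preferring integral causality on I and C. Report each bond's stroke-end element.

β4 stroke→J2  (source Se1 imposes e)
β2 stroke→J1  (prefer integral on C1)
β0 stroke→J2  (J1: bond 2 brought effort, rest push out)
β3 stroke→I1  (J1 effort already set via bond 2)
β1 stroke→R1  (J2 needs exactly one f-in)

b0 stroke→J2
b1 stroke→R1
b2 stroke→J1
b3 stroke→I1
b4 stroke→J2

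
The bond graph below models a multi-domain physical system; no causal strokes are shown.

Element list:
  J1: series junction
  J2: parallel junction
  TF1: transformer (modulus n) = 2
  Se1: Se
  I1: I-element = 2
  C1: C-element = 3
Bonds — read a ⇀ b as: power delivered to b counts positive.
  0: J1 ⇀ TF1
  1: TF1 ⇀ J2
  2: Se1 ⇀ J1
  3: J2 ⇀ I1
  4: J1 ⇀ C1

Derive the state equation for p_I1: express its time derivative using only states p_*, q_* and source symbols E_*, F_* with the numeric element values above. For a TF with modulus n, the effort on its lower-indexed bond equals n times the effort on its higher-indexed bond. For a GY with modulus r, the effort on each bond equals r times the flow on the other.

#2 stroke at J1  (source Se1 imposes e)
#3 stroke at I1  (I1 outputs flow p/I1)
#1 stroke at J2  (closing 0-jn rule on J2)
#0 stroke at TF1  (TF1 one-in-one-out from 1)
#4 stroke at J1  (J1 flow already set via bond 0)

dp_I1/dt = E_Se1/2 - q_C1/6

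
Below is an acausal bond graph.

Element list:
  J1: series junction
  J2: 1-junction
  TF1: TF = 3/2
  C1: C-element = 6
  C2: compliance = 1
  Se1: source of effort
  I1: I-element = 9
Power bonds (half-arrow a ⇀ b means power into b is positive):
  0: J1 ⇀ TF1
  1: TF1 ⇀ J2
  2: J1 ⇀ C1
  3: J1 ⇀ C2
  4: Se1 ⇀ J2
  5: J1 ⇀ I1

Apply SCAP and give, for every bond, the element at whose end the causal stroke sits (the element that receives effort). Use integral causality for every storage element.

bond 0 |J1
bond 1 |TF1
bond 2 |J1
bond 3 |J1
bond 4 |J2
bond 5 |I1

β4 →J2  (source Se1 imposes e)
β1 →TF1  (only one flow-in slot at J2)
β0 →J1  (TF1: transformer flips bond 1)
β2 →J1  (prefer integral on C1)
β3 →J1  (C2 outputs effort q/C2)
β5 →I1  (only one flow-in slot at J1)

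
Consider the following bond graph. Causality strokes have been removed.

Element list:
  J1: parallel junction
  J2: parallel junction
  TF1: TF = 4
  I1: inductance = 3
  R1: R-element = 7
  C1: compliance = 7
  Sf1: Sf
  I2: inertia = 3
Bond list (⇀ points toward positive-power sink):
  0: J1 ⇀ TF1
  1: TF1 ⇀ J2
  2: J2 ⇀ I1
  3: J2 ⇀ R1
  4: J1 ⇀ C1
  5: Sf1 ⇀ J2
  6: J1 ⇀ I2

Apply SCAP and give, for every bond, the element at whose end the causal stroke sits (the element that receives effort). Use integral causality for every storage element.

bond 0 stroke at TF1
bond 1 stroke at J2
bond 2 stroke at I1
bond 3 stroke at R1
bond 4 stroke at J1
bond 5 stroke at Sf1
bond 6 stroke at I2

b5 stroke→Sf1  (Sf1 (Sf) sets flow on bond)
b2 stroke→I1  (I1 outputs flow p/I1)
b4 stroke→J1  (C1 integral (e out))
b0 stroke→TF1  (common-e at J1 fixed by 4)
b6 stroke→I2  (J1 effort already set via bond 4)
b1 stroke→J2  (TF1: transformer flips bond 0)
b3 stroke→R1  (J2 effort already set via bond 1)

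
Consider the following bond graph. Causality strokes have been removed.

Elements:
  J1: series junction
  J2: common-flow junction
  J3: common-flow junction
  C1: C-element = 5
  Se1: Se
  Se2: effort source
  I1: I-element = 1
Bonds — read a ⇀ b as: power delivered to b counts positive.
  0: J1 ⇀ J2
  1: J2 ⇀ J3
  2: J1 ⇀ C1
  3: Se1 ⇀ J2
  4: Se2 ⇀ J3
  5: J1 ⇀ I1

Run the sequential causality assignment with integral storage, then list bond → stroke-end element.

bond 0 stroke at J1
bond 1 stroke at J2
bond 2 stroke at J1
bond 3 stroke at J2
bond 4 stroke at J3
bond 5 stroke at I1

b3 stroke→J2  (source Se1 imposes e)
b4 stroke→J3  (Se2 fixes effort; stroke away)
b1 stroke→J2  (J3 needs exactly one f-in)
b0 stroke→J1  (J2 needs exactly one f-in)
b2 stroke→J1  (prefer integral on C1)
b5 stroke→I1  (J1 needs exactly one f-in)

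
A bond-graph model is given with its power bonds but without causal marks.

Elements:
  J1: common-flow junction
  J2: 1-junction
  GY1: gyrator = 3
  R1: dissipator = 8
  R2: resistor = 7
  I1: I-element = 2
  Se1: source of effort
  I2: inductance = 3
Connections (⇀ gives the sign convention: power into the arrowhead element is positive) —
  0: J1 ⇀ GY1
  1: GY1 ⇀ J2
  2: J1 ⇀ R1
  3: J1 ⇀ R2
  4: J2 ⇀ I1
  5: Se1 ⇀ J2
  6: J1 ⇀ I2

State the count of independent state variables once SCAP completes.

b5 stroke at J2  (Se1 (Se) sets effort on bond)
b4 stroke at I1  (I1: I, integral causality)
b1 stroke at J2  (J2: bond 4 brought flow, rest push out)
b0 stroke at J1  (GY1: gyrator matches bond 1)
b6 stroke at I2  (I2 outputs flow p/I2)
b2 stroke at J1  (J1: bond 6 brought flow, rest push out)
b3 stroke at J1  (common-f at J1 fixed by 6)

2  (I1, I2 all integral)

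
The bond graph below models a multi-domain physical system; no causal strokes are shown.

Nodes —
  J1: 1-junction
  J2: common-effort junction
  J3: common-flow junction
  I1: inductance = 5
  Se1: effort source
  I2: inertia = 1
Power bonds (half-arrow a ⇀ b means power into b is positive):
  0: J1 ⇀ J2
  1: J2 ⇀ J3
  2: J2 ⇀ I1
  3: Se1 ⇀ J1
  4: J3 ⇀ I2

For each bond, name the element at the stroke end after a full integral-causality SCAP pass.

β0 →J2
β1 →J3
β2 →I1
β3 →J1
β4 →I2

β3 stroke→J1  (source Se1 imposes e)
β0 stroke→J2  (closing 1-jn rule on J1)
β1 stroke→J3  (common-e at J2 fixed by 0)
β2 stroke→I1  (0-jn J2 has e-setter on 0)
β4 stroke→I2  (J3 needs exactly one f-in)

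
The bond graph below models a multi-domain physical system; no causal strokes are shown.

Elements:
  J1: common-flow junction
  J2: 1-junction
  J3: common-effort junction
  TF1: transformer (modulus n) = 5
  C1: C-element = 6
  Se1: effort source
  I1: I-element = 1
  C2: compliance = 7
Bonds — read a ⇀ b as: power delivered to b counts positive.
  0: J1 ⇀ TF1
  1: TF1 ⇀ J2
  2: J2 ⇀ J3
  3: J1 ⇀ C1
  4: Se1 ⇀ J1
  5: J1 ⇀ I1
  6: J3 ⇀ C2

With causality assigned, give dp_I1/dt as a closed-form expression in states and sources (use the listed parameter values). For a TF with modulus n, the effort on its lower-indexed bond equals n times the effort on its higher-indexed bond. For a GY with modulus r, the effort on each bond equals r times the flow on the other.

dp_I1/dt = E_Se1 - q_C1/6 - 5*q_C2/7

b4 →J1  (source Se1 imposes e)
b3 →J1  (prefer integral on C1)
b5 →I1  (I1: I, integral causality)
b0 →J1  (1-jn J1 has f-setter on 5)
b1 →TF1  (TF TF1: opposite of bond 0)
b2 →J2  (1-jn J2 has f-setter on 1)
b6 →J3  (closing 0-jn rule on J3)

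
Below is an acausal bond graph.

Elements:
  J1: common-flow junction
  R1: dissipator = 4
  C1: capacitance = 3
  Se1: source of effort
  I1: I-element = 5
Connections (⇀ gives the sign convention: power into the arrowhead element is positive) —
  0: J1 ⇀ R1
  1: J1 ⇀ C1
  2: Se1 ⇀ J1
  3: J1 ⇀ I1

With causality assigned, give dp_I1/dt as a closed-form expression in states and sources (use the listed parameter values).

dp_I1/dt = E_Se1 - 4*p_I1/5 - q_C1/3

b2 stroke→J1  (Se1 (Se) sets effort on bond)
b1 stroke→J1  (C1: C, integral causality)
b3 stroke→I1  (I1: I, integral causality)
b0 stroke→J1  (J1: bond 3 brought flow, rest push out)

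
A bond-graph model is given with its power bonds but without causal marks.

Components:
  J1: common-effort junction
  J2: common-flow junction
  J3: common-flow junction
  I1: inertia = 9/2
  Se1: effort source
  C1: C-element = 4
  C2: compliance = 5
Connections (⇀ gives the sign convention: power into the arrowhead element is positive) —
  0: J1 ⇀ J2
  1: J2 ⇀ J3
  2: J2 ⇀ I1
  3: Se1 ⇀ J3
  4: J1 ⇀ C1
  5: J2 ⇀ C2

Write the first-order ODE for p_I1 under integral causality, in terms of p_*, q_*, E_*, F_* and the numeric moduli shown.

bond 3 stroke at J3  (Se1 (Se) sets effort on bond)
bond 1 stroke at J2  (only one flow-in slot at J3)
bond 2 stroke at I1  (prefer integral on I1)
bond 0 stroke at J2  (J2: bond 2 brought flow, rest push out)
bond 5 stroke at J2  (J2: bond 2 brought flow, rest push out)
bond 4 stroke at J1  (J1: last free bond brings effort in)

dp_I1/dt = E_Se1 + q_C1/4 - q_C2/5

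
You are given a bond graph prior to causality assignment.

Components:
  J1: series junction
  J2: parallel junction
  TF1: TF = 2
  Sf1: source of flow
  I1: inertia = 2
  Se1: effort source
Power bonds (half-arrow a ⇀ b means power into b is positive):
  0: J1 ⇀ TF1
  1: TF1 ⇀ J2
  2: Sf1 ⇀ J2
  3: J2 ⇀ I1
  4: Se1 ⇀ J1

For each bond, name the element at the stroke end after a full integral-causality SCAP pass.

#2 stroke→Sf1  (source Sf1 imposes f)
#4 stroke→J1  (source Se1 imposes e)
#0 stroke→TF1  (J1 needs exactly one f-in)
#1 stroke→J2  (TF1: transformer flips bond 0)
#3 stroke→I1  (0-jn J2 has e-setter on 1)

bond 0 stroke at TF1
bond 1 stroke at J2
bond 2 stroke at Sf1
bond 3 stroke at I1
bond 4 stroke at J1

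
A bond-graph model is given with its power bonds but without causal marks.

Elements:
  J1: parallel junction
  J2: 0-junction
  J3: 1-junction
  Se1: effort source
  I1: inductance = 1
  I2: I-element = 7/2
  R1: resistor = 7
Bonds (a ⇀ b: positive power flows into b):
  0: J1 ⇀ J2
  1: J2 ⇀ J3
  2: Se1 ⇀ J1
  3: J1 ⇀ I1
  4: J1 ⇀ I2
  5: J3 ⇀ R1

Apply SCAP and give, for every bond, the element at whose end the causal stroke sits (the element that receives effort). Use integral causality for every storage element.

#2 →J1  (source Se1 imposes e)
#0 →J2  (J1 effort already set via bond 2)
#3 →I1  (0-jn J1 has e-setter on 2)
#4 →I2  (J1 effort already set via bond 2)
#1 →J3  (J2: bond 0 brought effort, rest push out)
#5 →R1  (J3 needs exactly one f-in)

β0 stroke→J2
β1 stroke→J3
β2 stroke→J1
β3 stroke→I1
β4 stroke→I2
β5 stroke→R1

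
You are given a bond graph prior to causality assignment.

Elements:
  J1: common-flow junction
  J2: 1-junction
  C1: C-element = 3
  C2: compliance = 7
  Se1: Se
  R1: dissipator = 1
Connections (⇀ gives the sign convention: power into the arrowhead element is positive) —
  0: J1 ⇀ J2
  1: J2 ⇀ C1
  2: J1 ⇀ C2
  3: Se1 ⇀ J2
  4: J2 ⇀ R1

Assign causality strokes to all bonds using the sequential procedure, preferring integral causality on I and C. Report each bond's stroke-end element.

bond 0 stroke→J2
bond 1 stroke→J2
bond 2 stroke→J1
bond 3 stroke→J2
bond 4 stroke→R1

bond 3 |J2  (Se1 fixes effort; stroke away)
bond 1 |J2  (C1: C, integral causality)
bond 2 |J1  (C2: C, integral causality)
bond 0 |J2  (only one flow-in slot at J1)
bond 4 |R1  (closing 1-jn rule on J2)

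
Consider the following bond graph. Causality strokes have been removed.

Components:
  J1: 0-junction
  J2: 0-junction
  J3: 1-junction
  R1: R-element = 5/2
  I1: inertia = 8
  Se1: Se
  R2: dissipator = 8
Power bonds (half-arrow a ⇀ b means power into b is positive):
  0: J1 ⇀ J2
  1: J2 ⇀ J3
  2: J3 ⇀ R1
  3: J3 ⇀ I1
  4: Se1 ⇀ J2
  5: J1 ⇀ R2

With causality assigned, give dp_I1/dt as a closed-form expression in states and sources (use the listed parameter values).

dp_I1/dt = E_Se1 - 5*p_I1/16

b4 stroke at J2  (Se1 fixes effort; stroke away)
b0 stroke at J1  (J2 effort already set via bond 4)
b1 stroke at J3  (0-jn J2 has e-setter on 4)
b5 stroke at R2  (J1: bond 0 brought effort, rest push out)
b3 stroke at I1  (prefer integral on I1)
b2 stroke at J3  (J3: bond 3 brought flow, rest push out)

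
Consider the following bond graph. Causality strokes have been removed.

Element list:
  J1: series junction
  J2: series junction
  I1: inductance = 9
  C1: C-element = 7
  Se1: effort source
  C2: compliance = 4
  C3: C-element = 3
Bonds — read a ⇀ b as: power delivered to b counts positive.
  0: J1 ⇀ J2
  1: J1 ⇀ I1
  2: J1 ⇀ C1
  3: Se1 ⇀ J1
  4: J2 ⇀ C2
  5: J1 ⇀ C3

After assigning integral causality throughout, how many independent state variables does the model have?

4  (C1, C2, C3, I1 all integral)

b3 →J1  (Se1 fixes effort; stroke away)
b1 →I1  (I1 outputs flow p/I1)
b0 →J1  (J1 flow already set via bond 1)
b2 →J1  (common-f at J1 fixed by 1)
b5 →J1  (J1 flow already set via bond 1)
b4 →J2  (J2 flow already set via bond 0)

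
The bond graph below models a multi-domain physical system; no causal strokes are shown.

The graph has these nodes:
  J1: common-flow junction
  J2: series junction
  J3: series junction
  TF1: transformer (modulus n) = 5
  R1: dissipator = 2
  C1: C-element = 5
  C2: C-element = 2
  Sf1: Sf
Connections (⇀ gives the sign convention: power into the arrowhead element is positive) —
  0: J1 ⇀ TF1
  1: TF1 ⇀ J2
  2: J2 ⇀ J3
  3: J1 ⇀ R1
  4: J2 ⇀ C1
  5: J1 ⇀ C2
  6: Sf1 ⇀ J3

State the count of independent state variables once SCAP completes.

2  (C1, C2 all integral)

β6 |Sf1  (Sf1 (Sf) sets flow on bond)
β2 |J3  (J3: bond 6 brought flow, rest push out)
β1 |J2  (J2: bond 2 brought flow, rest push out)
β4 |J2  (1-jn J2 has f-setter on 2)
β0 |TF1  (TF1 one-in-one-out from 1)
β3 |J1  (J1: bond 0 brought flow, rest push out)
β5 |J1  (common-f at J1 fixed by 0)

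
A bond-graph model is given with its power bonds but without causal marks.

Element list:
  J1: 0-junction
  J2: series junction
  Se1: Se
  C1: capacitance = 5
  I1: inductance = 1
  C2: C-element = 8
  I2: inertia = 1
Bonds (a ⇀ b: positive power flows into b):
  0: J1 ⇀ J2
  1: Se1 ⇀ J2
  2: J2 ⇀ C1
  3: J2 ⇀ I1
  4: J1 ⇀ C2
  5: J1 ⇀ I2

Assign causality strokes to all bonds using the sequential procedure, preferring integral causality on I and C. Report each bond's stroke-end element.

#0 stroke→J2
#1 stroke→J2
#2 stroke→J2
#3 stroke→I1
#4 stroke→J1
#5 stroke→I2

bond 1 stroke at J2  (Se1: effort source, stroke at far end)
bond 2 stroke at J2  (prefer integral on C1)
bond 3 stroke at I1  (I1 integral (f out))
bond 0 stroke at J2  (J2: bond 3 brought flow, rest push out)
bond 4 stroke at J1  (C2: C, integral causality)
bond 5 stroke at I2  (common-e at J1 fixed by 4)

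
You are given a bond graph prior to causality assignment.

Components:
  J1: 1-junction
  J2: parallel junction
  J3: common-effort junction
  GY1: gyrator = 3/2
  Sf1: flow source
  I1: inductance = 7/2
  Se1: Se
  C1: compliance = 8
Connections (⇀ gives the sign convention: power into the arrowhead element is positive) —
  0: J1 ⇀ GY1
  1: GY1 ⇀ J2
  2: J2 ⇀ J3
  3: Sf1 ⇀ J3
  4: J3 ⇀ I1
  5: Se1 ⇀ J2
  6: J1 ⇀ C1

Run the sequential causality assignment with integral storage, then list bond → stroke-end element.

b0 →GY1
b1 →GY1
b2 →J3
b3 →Sf1
b4 →I1
b5 →J2
b6 →J1

β3 stroke at Sf1  (Sf1 (Sf) sets flow on bond)
β5 stroke at J2  (Se1: effort source, stroke at far end)
β1 stroke at GY1  (0-jn J2 has e-setter on 5)
β2 stroke at J3  (J2: bond 5 brought effort, rest push out)
β4 stroke at I1  (J3: bond 2 brought effort, rest push out)
β0 stroke at GY1  (GY1: gyrator matches bond 1)
β6 stroke at J1  (1-jn J1 has f-setter on 0)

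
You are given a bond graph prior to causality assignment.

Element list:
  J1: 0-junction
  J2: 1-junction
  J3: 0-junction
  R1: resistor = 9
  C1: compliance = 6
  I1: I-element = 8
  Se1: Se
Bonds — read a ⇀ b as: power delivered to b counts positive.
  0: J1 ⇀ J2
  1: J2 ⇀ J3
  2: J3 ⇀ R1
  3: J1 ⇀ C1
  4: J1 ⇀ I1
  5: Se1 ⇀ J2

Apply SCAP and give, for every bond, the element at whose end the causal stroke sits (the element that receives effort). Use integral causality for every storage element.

#0 |J2
#1 |J3
#2 |R1
#3 |J1
#4 |I1
#5 |J2

bond 5 stroke→J2  (Se1: effort source, stroke at far end)
bond 3 stroke→J1  (prefer integral on C1)
bond 0 stroke→J2  (0-jn J1 has e-setter on 3)
bond 4 stroke→I1  (J1: bond 3 brought effort, rest push out)
bond 1 stroke→J3  (only one flow-in slot at J2)
bond 2 stroke→R1  (common-e at J3 fixed by 1)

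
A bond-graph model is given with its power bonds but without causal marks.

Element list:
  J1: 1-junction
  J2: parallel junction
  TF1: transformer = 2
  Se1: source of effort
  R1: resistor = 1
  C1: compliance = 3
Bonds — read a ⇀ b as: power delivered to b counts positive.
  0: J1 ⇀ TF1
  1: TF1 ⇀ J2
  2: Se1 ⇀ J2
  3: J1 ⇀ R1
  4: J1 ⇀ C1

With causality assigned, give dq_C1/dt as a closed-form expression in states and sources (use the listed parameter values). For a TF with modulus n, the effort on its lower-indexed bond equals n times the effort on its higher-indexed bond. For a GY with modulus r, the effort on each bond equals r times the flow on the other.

#2 stroke at J2  (Se1: effort source, stroke at far end)
#1 stroke at TF1  (common-e at J2 fixed by 2)
#0 stroke at J1  (TF TF1: opposite of bond 1)
#4 stroke at J1  (C1 outputs effort q/C1)
#3 stroke at R1  (J1 needs exactly one f-in)

dq_C1/dt = -2*E_Se1 - q_C1/3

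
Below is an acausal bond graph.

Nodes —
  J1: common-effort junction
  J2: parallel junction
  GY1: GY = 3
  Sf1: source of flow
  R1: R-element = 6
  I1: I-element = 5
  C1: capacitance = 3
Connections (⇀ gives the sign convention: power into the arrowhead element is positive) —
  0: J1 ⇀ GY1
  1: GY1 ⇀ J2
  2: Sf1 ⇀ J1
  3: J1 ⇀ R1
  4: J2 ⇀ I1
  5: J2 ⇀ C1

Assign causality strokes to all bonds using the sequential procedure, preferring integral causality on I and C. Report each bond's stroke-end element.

b2 stroke at Sf1  (Sf1: flow source, stroke at near end)
b4 stroke at I1  (prefer integral on I1)
b5 stroke at J2  (prefer integral on C1)
b1 stroke at GY1  (common-e at J2 fixed by 5)
b0 stroke at GY1  (GY1 both-in/both-out from 1)
b3 stroke at J1  (only one effort-in slot at J1)

#0 |GY1
#1 |GY1
#2 |Sf1
#3 |J1
#4 |I1
#5 |J2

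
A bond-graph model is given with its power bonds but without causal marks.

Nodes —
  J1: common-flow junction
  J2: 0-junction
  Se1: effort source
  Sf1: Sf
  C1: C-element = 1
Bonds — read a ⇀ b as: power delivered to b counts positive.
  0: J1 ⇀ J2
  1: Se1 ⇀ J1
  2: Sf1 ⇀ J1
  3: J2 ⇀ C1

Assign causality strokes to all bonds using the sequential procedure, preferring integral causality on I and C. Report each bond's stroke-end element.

bond 0 |J1
bond 1 |J1
bond 2 |Sf1
bond 3 |J2

bond 1 →J1  (source Se1 imposes e)
bond 2 →Sf1  (Sf1: flow source, stroke at near end)
bond 0 →J1  (1-jn J1 has f-setter on 2)
bond 3 →J2  (only one effort-in slot at J2)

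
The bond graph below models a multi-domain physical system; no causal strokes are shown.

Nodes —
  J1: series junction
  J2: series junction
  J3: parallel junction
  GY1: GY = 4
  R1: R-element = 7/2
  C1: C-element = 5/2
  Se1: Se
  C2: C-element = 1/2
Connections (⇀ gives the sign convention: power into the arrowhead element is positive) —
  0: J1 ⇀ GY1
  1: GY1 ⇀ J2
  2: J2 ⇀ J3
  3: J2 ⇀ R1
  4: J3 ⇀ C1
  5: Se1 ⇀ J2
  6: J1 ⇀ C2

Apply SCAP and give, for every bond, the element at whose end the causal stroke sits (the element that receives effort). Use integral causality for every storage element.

bond 5 |J2  (Se1: effort source, stroke at far end)
bond 4 |J3  (C1 outputs effort q/C1)
bond 2 |J2  (J3 effort already set via bond 4)
bond 6 |J1  (C2 integral (e out))
bond 0 |GY1  (only one flow-in slot at J1)
bond 1 |GY1  (GY1 both-in/both-out from 0)
bond 3 |J2  (J2: bond 1 brought flow, rest push out)

#0 stroke→GY1
#1 stroke→GY1
#2 stroke→J2
#3 stroke→J2
#4 stroke→J3
#5 stroke→J2
#6 stroke→J1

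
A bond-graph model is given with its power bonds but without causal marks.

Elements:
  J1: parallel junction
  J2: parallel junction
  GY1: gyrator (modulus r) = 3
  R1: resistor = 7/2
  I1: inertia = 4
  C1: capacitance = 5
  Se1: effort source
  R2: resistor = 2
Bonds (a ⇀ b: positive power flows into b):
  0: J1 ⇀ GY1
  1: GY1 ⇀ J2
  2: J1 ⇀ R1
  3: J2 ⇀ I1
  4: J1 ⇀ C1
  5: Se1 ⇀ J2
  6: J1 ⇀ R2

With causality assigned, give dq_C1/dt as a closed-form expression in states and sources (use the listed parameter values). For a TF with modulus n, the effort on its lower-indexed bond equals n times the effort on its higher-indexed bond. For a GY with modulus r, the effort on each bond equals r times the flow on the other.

β5 stroke at J2  (Se1 fixes effort; stroke away)
β1 stroke at GY1  (0-jn J2 has e-setter on 5)
β3 stroke at I1  (0-jn J2 has e-setter on 5)
β0 stroke at GY1  (GY1 both-in/both-out from 1)
β4 stroke at J1  (C1 integral (e out))
β2 stroke at R1  (0-jn J1 has e-setter on 4)
β6 stroke at R2  (J1: bond 4 brought effort, rest push out)

dq_C1/dt = -E_Se1/3 - 11*q_C1/70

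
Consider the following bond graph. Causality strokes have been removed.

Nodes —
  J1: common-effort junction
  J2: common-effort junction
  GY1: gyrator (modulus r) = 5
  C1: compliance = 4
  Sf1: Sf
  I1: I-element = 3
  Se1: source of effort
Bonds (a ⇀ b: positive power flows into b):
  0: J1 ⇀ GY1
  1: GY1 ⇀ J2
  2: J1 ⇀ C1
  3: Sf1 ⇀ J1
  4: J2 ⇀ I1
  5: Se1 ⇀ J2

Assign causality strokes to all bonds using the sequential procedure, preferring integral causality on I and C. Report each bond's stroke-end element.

#3 |Sf1  (Sf1 (Sf) sets flow on bond)
#5 |J2  (source Se1 imposes e)
#1 |GY1  (J2: bond 5 brought effort, rest push out)
#4 |I1  (J2: bond 5 brought effort, rest push out)
#0 |GY1  (GY1 both-in/both-out from 1)
#2 |J1  (J1: last free bond brings effort in)

bond 0 →GY1
bond 1 →GY1
bond 2 →J1
bond 3 →Sf1
bond 4 →I1
bond 5 →J2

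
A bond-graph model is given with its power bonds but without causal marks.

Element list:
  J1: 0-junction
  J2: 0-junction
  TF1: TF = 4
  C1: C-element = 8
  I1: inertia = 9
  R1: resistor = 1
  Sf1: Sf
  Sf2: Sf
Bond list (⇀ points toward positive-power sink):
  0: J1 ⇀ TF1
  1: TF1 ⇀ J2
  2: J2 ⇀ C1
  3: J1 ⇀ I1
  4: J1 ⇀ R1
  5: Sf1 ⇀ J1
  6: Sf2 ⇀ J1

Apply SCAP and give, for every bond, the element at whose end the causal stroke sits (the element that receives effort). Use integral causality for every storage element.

β5 |Sf1  (source Sf1 imposes f)
β6 |Sf2  (source Sf2 imposes f)
β2 |J2  (C1: C, integral causality)
β1 |TF1  (J2 effort already set via bond 2)
β0 |J1  (TF TF1: opposite of bond 1)
β3 |I1  (J1 effort already set via bond 0)
β4 |R1  (J1: bond 0 brought effort, rest push out)

bond 0 stroke at J1
bond 1 stroke at TF1
bond 2 stroke at J2
bond 3 stroke at I1
bond 4 stroke at R1
bond 5 stroke at Sf1
bond 6 stroke at Sf2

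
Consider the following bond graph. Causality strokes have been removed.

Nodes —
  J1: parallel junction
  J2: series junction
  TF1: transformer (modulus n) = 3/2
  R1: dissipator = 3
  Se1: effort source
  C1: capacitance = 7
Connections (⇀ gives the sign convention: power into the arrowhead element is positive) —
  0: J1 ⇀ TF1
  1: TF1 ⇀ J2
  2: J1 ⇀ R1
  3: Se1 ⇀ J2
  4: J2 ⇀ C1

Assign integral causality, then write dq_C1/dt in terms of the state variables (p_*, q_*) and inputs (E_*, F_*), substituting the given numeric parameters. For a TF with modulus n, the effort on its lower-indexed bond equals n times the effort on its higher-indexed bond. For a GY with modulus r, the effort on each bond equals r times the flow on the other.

dq_C1/dt = 3*E_Se1/4 - 3*q_C1/28

β3 |J2  (Se1 (Se) sets effort on bond)
β4 |J2  (C1 integral (e out))
β1 |TF1  (J2 needs exactly one f-in)
β0 |J1  (TF TF1: opposite of bond 1)
β2 |R1  (J1 effort already set via bond 0)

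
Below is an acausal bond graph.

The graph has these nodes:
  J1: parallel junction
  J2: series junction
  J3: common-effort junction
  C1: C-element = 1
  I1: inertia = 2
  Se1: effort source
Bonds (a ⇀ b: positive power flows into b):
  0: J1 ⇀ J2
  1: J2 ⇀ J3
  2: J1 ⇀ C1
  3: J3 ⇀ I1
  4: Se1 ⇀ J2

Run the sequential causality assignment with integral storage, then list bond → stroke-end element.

β0 stroke at J2
β1 stroke at J3
β2 stroke at J1
β3 stroke at I1
β4 stroke at J2

b4 →J2  (source Se1 imposes e)
b2 →J1  (prefer integral on C1)
b0 →J2  (J1: bond 2 brought effort, rest push out)
b1 →J3  (J2 needs exactly one f-in)
b3 →I1  (0-jn J3 has e-setter on 1)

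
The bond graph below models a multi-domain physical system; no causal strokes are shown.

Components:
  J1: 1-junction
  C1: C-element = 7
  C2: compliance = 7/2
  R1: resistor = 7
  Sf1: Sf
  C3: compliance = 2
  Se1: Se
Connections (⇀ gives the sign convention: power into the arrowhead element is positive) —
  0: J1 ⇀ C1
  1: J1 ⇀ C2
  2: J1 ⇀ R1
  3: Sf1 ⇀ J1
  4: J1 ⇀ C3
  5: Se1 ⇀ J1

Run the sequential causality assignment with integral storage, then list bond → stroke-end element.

#0 →J1
#1 →J1
#2 →J1
#3 →Sf1
#4 →J1
#5 →J1

b3 stroke at Sf1  (source Sf1 imposes f)
b5 stroke at J1  (Se1 fixes effort; stroke away)
b0 stroke at J1  (J1: bond 3 brought flow, rest push out)
b1 stroke at J1  (1-jn J1 has f-setter on 3)
b2 stroke at J1  (1-jn J1 has f-setter on 3)
b4 stroke at J1  (common-f at J1 fixed by 3)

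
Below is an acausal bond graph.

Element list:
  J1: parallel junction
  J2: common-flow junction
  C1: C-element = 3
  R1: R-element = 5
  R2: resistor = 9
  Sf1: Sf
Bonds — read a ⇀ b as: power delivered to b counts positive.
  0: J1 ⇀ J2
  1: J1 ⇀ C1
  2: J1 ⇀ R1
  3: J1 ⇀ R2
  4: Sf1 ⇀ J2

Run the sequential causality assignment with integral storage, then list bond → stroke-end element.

#0 |J2
#1 |J1
#2 |R1
#3 |R2
#4 |Sf1

b4 |Sf1  (Sf1 (Sf) sets flow on bond)
b0 |J2  (1-jn J2 has f-setter on 4)
b1 |J1  (C1 outputs effort q/C1)
b2 |R1  (J1: bond 1 brought effort, rest push out)
b3 |R2  (J1: bond 1 brought effort, rest push out)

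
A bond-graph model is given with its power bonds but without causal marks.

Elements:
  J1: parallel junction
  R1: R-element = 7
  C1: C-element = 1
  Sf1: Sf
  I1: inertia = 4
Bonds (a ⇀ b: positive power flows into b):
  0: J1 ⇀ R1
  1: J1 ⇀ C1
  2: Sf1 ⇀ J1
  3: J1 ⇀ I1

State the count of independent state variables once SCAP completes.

bond 2 stroke→Sf1  (Sf1: flow source, stroke at near end)
bond 1 stroke→J1  (prefer integral on C1)
bond 0 stroke→R1  (J1 effort already set via bond 1)
bond 3 stroke→I1  (common-e at J1 fixed by 1)

2  (C1, I1 all integral)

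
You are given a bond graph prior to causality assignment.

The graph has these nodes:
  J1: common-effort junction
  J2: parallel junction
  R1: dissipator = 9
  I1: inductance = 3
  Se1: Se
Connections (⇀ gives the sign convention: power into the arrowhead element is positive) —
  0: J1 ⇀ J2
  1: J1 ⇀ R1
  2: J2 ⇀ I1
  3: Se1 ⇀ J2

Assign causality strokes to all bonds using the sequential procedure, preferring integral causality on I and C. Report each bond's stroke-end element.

#3 |J2  (source Se1 imposes e)
#0 |J1  (J2 effort already set via bond 3)
#2 |I1  (J2 effort already set via bond 3)
#1 |R1  (J1 effort already set via bond 0)

β0 →J1
β1 →R1
β2 →I1
β3 →J2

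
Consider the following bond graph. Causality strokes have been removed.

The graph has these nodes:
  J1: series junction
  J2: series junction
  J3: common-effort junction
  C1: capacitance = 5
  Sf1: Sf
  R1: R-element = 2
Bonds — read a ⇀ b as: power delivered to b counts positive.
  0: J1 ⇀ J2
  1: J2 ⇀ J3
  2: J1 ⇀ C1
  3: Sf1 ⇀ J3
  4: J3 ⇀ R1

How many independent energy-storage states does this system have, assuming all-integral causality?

bond 3 stroke at Sf1  (Sf1: flow source, stroke at near end)
bond 2 stroke at J1  (C1 integral (e out))
bond 0 stroke at J2  (closing 1-jn rule on J1)
bond 1 stroke at J3  (J2: last free bond brings flow in)
bond 4 stroke at R1  (0-jn J3 has e-setter on 1)

1  (C1 all integral)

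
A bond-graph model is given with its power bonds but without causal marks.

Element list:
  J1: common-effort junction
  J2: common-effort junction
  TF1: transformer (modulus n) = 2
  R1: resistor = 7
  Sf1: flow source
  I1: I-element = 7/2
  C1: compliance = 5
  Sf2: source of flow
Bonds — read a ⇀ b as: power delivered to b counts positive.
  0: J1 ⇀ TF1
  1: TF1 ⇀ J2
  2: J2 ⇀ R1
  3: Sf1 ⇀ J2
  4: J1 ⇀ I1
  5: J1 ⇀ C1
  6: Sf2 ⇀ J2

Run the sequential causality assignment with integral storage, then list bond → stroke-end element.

b3 stroke→Sf1  (Sf1 fixes flow; stroke at Sf1)
b6 stroke→Sf2  (Sf2: flow source, stroke at near end)
b4 stroke→I1  (I1 integral (f out))
b5 stroke→J1  (C1 outputs effort q/C1)
b0 stroke→TF1  (J1 effort already set via bond 5)
b1 stroke→J2  (through TF1, causality passes straight; one stroke at TF1)
b2 stroke→R1  (0-jn J2 has e-setter on 1)

β0 →TF1
β1 →J2
β2 →R1
β3 →Sf1
β4 →I1
β5 →J1
β6 →Sf2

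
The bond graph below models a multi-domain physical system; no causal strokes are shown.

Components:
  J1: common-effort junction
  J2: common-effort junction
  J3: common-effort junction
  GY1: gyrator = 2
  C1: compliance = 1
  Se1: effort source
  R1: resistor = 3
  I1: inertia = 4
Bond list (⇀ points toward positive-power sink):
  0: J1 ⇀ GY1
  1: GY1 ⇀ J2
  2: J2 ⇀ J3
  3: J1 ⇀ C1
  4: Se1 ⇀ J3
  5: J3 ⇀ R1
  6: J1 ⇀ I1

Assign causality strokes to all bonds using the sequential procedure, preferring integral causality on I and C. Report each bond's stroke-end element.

β4 |J3  (source Se1 imposes e)
β2 |J2  (common-e at J3 fixed by 4)
β5 |R1  (J3: bond 4 brought effort, rest push out)
β1 |GY1  (J2: bond 2 brought effort, rest push out)
β0 |GY1  (GY1 both-in/both-out from 1)
β3 |J1  (prefer integral on C1)
β6 |I1  (J1: bond 3 brought effort, rest push out)

bond 0 stroke→GY1
bond 1 stroke→GY1
bond 2 stroke→J2
bond 3 stroke→J1
bond 4 stroke→J3
bond 5 stroke→R1
bond 6 stroke→I1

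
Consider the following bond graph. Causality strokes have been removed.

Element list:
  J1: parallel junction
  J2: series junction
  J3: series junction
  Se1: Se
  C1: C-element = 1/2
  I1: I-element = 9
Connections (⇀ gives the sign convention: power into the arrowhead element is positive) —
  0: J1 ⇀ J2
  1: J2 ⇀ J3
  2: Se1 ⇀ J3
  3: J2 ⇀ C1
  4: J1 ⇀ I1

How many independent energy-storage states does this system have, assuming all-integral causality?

2  (C1, I1 all integral)

#2 →J3  (Se1: effort source, stroke at far end)
#1 →J2  (J3: last free bond brings flow in)
#3 →J2  (C1 outputs effort q/C1)
#0 →J1  (only one flow-in slot at J2)
#4 →I1  (J1 effort already set via bond 0)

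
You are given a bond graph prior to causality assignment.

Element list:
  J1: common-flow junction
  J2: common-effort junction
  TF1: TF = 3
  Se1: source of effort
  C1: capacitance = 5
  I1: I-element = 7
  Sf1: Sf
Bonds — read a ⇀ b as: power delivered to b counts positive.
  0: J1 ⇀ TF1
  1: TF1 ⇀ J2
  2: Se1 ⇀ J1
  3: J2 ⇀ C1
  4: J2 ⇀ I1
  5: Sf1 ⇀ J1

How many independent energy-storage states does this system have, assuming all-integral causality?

#2 |J1  (Se1 fixes effort; stroke away)
#5 |Sf1  (Sf1: flow source, stroke at near end)
#0 |J1  (1-jn J1 has f-setter on 5)
#1 |TF1  (TF1: transformer flips bond 0)
#3 |J2  (prefer integral on C1)
#4 |I1  (common-e at J2 fixed by 3)

2  (C1, I1 all integral)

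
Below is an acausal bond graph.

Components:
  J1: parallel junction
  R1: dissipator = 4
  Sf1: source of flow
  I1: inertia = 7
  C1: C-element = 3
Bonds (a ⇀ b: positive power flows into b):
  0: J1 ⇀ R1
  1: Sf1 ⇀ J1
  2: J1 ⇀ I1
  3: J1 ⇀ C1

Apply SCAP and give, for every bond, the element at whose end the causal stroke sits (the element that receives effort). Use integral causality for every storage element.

b0 |R1
b1 |Sf1
b2 |I1
b3 |J1

#1 |Sf1  (Sf1 fixes flow; stroke at Sf1)
#2 |I1  (I1: I, integral causality)
#3 |J1  (C1: C, integral causality)
#0 |R1  (0-jn J1 has e-setter on 3)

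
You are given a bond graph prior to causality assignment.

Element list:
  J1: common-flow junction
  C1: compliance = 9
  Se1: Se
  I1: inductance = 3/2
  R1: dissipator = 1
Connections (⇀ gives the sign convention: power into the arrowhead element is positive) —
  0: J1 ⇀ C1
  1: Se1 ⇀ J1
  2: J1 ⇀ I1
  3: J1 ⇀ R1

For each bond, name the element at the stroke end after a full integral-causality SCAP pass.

bond 0 →J1
bond 1 →J1
bond 2 →I1
bond 3 →J1

β1 stroke→J1  (Se1 (Se) sets effort on bond)
β0 stroke→J1  (C1 integral (e out))
β2 stroke→I1  (I1 outputs flow p/I1)
β3 stroke→J1  (J1 flow already set via bond 2)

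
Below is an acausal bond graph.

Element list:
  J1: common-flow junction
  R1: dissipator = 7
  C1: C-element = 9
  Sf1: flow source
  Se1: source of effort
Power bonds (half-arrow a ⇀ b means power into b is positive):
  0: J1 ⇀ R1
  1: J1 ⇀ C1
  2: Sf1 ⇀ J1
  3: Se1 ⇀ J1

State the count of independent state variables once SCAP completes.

1  (C1 all integral)

#2 →Sf1  (source Sf1 imposes f)
#3 →J1  (Se1 fixes effort; stroke away)
#0 →J1  (1-jn J1 has f-setter on 2)
#1 →J1  (J1: bond 2 brought flow, rest push out)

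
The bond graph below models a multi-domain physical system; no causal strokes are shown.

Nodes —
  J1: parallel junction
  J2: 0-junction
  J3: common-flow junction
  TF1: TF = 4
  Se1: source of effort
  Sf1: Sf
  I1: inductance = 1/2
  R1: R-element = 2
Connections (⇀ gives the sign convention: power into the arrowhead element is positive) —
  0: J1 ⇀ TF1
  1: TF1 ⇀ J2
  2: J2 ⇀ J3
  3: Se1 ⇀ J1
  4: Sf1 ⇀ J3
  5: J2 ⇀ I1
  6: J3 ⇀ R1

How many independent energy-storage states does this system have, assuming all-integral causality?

1  (I1 all integral)

#3 stroke at J1  (Se1 (Se) sets effort on bond)
#4 stroke at Sf1  (Sf1 (Sf) sets flow on bond)
#0 stroke at TF1  (0-jn J1 has e-setter on 3)
#2 stroke at J3  (J3: bond 4 brought flow, rest push out)
#6 stroke at J3  (J3 flow already set via bond 4)
#1 stroke at J2  (TF1: transformer flips bond 0)
#5 stroke at I1  (common-e at J2 fixed by 1)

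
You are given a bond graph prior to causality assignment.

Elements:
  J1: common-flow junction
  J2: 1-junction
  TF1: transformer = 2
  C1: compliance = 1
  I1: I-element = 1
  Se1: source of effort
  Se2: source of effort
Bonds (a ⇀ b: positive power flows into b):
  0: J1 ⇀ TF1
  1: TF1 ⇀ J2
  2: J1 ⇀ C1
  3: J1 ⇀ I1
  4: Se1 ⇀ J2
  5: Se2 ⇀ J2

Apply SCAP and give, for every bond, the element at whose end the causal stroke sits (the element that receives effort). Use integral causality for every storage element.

b0 |J1
b1 |TF1
b2 |J1
b3 |I1
b4 |J2
b5 |J2

bond 4 stroke at J2  (Se1: effort source, stroke at far end)
bond 5 stroke at J2  (Se2 fixes effort; stroke away)
bond 1 stroke at TF1  (J2: last free bond brings flow in)
bond 0 stroke at J1  (TF1 one-in-one-out from 1)
bond 2 stroke at J1  (prefer integral on C1)
bond 3 stroke at I1  (J1: last free bond brings flow in)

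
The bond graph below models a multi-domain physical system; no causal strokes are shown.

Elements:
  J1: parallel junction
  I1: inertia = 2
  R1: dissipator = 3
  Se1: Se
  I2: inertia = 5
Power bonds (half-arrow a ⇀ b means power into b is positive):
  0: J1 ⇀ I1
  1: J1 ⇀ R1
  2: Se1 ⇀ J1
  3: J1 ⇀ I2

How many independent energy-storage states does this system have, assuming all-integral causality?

b2 →J1  (source Se1 imposes e)
b0 →I1  (J1 effort already set via bond 2)
b1 →R1  (common-e at J1 fixed by 2)
b3 →I2  (common-e at J1 fixed by 2)

2  (I1, I2 all integral)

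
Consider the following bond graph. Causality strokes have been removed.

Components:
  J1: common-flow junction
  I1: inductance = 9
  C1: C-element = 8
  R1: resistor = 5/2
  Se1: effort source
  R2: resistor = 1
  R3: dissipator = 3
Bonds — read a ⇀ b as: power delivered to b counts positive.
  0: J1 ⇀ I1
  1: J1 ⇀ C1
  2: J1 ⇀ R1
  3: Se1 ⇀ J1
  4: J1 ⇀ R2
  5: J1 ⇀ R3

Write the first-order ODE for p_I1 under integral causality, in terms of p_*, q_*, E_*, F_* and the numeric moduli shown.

b3 →J1  (Se1 fixes effort; stroke away)
b0 →I1  (I1 outputs flow p/I1)
b1 →J1  (common-f at J1 fixed by 0)
b2 →J1  (J1 flow already set via bond 0)
b4 →J1  (common-f at J1 fixed by 0)
b5 →J1  (J1: bond 0 brought flow, rest push out)

dp_I1/dt = E_Se1 - 13*p_I1/18 - q_C1/8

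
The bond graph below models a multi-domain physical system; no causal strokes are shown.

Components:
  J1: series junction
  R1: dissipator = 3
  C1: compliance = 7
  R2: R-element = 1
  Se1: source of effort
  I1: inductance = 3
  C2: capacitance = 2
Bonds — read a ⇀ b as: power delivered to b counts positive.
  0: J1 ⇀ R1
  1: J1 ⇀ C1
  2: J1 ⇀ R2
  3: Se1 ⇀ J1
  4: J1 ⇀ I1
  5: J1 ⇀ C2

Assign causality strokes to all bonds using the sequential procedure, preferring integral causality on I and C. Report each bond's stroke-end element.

β0 stroke at J1
β1 stroke at J1
β2 stroke at J1
β3 stroke at J1
β4 stroke at I1
β5 stroke at J1

#3 →J1  (Se1: effort source, stroke at far end)
#1 →J1  (C1 outputs effort q/C1)
#4 →I1  (I1 integral (f out))
#0 →J1  (J1 flow already set via bond 4)
#2 →J1  (1-jn J1 has f-setter on 4)
#5 →J1  (1-jn J1 has f-setter on 4)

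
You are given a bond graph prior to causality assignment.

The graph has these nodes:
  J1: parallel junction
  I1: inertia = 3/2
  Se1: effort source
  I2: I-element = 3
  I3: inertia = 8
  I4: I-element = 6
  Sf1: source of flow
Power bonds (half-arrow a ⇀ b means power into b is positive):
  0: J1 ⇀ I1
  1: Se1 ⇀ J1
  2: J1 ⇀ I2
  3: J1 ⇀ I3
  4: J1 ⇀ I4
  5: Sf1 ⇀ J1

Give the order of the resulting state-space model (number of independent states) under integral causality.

β1 stroke at J1  (Se1: effort source, stroke at far end)
β5 stroke at Sf1  (source Sf1 imposes f)
β0 stroke at I1  (J1 effort already set via bond 1)
β2 stroke at I2  (0-jn J1 has e-setter on 1)
β3 stroke at I3  (common-e at J1 fixed by 1)
β4 stroke at I4  (0-jn J1 has e-setter on 1)

4  (I1, I2, I3, I4 all integral)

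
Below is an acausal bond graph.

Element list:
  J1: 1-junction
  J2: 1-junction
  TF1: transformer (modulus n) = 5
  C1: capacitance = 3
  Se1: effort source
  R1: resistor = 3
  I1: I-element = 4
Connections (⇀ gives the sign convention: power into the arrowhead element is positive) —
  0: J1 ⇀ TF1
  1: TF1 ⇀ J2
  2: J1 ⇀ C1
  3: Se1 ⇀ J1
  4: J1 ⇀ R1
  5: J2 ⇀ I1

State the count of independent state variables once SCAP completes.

β3 |J1  (Se1 (Se) sets effort on bond)
β2 |J1  (C1: C, integral causality)
β5 |I1  (prefer integral on I1)
β1 |J2  (common-f at J2 fixed by 5)
β0 |TF1  (TF TF1: opposite of bond 1)
β4 |J1  (1-jn J1 has f-setter on 0)

2  (C1, I1 all integral)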